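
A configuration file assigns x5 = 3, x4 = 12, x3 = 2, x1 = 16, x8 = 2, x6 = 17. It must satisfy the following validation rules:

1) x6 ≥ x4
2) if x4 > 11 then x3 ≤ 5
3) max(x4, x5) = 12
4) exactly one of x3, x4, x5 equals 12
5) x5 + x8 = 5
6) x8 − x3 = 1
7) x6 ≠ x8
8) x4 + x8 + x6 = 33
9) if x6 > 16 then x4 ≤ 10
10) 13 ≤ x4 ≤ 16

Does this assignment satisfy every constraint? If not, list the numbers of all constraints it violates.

1) x6 = 17, x4 = 12; 17 ≥ 12  yes
2) x4 = 12 > 11, so we need x3 ≤ 5; x3 = 2 ≤ 5  yes
3) max(12, 3) = 12  yes
4) x3=2, x4=12, x5=3; 1 of them equals 12  yes
5) x5 + x8 = 3 + 2 = 5  yes
6) x8 − x3 = 2 − 2 = 0, not 1  no
7) x6 = 17, x8 = 2; distinct  yes
8) x4 + x8 + x6 = 12 + 2 + 17 = 31, not 33  no
9) x6 = 17 > 16, so we need x4 ≤ 10; but x4 = 12 > 10  no
10) x4 = 12 is outside [13, 16]  no

Constraints 6, 8, 9, 10 are violated.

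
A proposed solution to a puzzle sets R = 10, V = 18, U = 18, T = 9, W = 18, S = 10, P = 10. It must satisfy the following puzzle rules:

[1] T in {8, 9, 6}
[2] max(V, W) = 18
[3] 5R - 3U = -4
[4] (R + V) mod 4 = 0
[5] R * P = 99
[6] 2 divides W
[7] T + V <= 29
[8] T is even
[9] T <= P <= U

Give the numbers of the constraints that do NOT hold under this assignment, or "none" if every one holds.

[1] T = 9 is in {8, 9, 6}  ✔
[2] max(18, 18) = 18  ✔
[3] 5R - 3U = 5(10) - 3(18) = -4  ✔
[4] R + V = 28; 28 mod 4 = 0  ✔
[5] R * P = 10 * 10 = 100, not 99  ✘
[6] 18 / 2 = 9, so 2 divides 18  ✔
[7] T + V = 9 + 18 = 27; 27 ≤ 29  ✔
[8] T = 9 is odd  ✘
[9] values 9 <= 10 <= 18  ✔

No — constraints 5 and 8 are not satisfied.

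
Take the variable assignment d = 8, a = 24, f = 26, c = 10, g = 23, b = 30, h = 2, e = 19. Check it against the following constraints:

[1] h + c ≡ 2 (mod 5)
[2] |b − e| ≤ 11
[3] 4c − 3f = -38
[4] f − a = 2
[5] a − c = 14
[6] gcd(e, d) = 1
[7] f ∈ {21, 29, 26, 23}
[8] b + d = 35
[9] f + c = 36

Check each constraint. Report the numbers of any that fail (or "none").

The assignment fails constraint 8.

[1] h + c = 12; 12 mod 5 = 2 — satisfied.
[2] |30 − 19| = 11; 11 ≤ 11 — satisfied.
[3] 4c − 3f = 4(10) − 3(26) = -38 — satisfied.
[4] f − a = 26 − 24 = 2 — satisfied.
[5] a − c = 24 − 10 = 14 — satisfied.
[6] gcd(19, 8) = 1 — satisfied.
[7] f = 26 is in {21, 29, 26, 23} — satisfied.
[8] b + d = 30 + 8 = 38, not 35 — violated.
[9] f + c = 26 + 10 = 36 — satisfied.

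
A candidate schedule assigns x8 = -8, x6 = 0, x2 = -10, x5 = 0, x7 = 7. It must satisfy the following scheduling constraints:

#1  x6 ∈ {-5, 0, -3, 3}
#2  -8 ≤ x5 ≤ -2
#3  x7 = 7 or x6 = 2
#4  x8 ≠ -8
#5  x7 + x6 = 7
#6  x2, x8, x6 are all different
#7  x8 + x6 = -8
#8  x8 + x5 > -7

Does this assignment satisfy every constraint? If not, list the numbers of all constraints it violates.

Constraints 2, 4, 8 do not hold.

#1 x6 = 0 is in {-5, 0, -3, 3} — satisfied.
#2 x5 = 0 is outside [-8, -2] — violated.
#3 x7 = 7 = 7 (first disjunct) — satisfied.
#4 x8 = -8, but -8 is required to differ — violated.
#5 x7 + x6 = 7 + 0 = 7 — satisfied.
#6 values -10, -8, 0 are pairwise distinct — satisfied.
#7 x8 + x6 = -8 + 0 = -8 — satisfied.
#8 x8 + x5 = -8 + 0 = -8; -8 ≤ -7, bound -7 not met — violated.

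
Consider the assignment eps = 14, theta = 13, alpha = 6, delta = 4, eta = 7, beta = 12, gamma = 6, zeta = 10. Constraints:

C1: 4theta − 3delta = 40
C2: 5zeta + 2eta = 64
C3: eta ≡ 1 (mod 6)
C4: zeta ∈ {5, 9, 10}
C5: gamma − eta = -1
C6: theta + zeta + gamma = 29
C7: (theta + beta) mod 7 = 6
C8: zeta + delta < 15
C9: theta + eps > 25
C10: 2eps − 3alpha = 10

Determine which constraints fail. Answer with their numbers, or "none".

C1: 4theta − 3delta = 4(13) − 3(4) = 40  ✔
C2: 5zeta + 2eta = 5(10) + 2(7) = 64  ✔
C3: 7 mod 6 = 1  ✔
C4: zeta = 10 is in {5, 9, 10}  ✔
C5: gamma − eta = 6 − 7 = -1  ✔
C6: theta + zeta + gamma = 13 + 10 + 6 = 29  ✔
C7: theta + beta = 25; 25 mod 7 = 4, not 6  ✘
C8: zeta + delta = 10 + 4 = 14; 14 < 15  ✔
C9: theta + eps = 13 + 14 = 27; 27 > 25  ✔
C10: 2eps − 3alpha = 2(14) − 3(6) = 10  ✔

Violated: 7.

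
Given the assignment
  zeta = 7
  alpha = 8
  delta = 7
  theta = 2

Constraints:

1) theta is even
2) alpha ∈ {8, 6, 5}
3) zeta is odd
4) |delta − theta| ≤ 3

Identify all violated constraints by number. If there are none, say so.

Constraint 4 does not hold.

1) theta = 2 is even — OK.
2) alpha = 8 is in {8, 6, 5} — OK.
3) zeta = 7 is odd — OK.
4) |7 − 2| = 5; 5 > 3, exceeds bound 3 — violated.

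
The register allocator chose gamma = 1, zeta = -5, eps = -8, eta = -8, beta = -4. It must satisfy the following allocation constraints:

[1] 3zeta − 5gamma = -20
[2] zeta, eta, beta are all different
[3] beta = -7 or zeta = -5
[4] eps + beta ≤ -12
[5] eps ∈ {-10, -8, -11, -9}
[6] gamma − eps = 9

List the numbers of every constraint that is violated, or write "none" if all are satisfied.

[1] 3zeta − 5gamma = 3(-5) − 5(1) = -20 — satisfied.
[2] values -5, -8, -4 are pairwise distinct — satisfied.
[3] beta = -4 ≠ -7, but zeta = -5 = -5 (second disjunct) — satisfied.
[4] eps + beta = -8 + (-4) = -12; -12 ≤ -12 — satisfied.
[5] eps = -8 is in {-10, -8, -11, -9} — satisfied.
[6] gamma − eps = 1 − (-8) = 9 — satisfied.

All constraints are satisfied.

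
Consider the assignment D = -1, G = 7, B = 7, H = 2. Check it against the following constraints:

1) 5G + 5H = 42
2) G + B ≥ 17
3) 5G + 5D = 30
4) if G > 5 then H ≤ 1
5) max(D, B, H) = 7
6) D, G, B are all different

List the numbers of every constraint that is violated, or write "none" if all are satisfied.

1) 5G + 5H = 5(7) + 5(2) = 45, not 42  ✗
2) G + B = 7 + 7 = 14; 14 < 17, bound 17 not met  ✗
3) 5G + 5D = 5(7) + 5(-1) = 30  ✓
4) G = 7 > 5, so we need H ≤ 1; but H = 2 > 1  ✗
5) max(-1, 7, 2) = 7  ✓
6) G = B = 7, not all different  ✗

Violated: 1, 2, 4, 6.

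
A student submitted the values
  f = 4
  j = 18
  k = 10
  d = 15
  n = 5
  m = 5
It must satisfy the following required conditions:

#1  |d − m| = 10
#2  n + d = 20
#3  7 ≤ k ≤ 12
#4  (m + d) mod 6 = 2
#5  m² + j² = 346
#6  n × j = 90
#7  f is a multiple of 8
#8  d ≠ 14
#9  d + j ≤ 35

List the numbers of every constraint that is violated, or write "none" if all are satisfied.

No — constraints 5, 7 are not satisfied.

#1 |15 − 5| = 10  ✔
#2 n + d = 5 + 15 = 20  ✔
#3 k = 10 lies in [7, 12]  ✔
#4 m + d = 20; 20 mod 6 = 2  ✔
#5 m² + j² = 5² + 18² = 25 + 324 = 349, not 346  ✘
#6 n × j = 5 × 18 = 90  ✔
#7 4 = 8×0 + 4, so 8 does not divide 4  ✘
#8 d = 15, and 15 ≠ 14  ✔
#9 d + j = 15 + 18 = 33; 33 ≤ 35  ✔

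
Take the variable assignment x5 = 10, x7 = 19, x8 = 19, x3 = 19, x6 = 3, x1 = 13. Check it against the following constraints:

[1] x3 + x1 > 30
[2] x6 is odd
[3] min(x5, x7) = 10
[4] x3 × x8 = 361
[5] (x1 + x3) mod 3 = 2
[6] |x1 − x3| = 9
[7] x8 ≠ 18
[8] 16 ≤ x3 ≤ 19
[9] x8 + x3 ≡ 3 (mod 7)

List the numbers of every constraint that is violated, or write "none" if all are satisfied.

No — constraint 6 is not satisfied.

[1] x3 + x1 = 19 + 13 = 32; 32 > 30  true
[2] x6 = 3 is odd  true
[3] min(10, 19) = 10  true
[4] x3 × x8 = 19 × 19 = 361  true
[5] x1 + x3 = 32; 32 mod 3 = 2  true
[6] |13 − 19| = 6, not 9  false
[7] x8 = 19, and 19 ≠ 18  true
[8] x3 = 19 lies in [16, 19]  true
[9] x8 + x3 = 38; 38 mod 7 = 3  true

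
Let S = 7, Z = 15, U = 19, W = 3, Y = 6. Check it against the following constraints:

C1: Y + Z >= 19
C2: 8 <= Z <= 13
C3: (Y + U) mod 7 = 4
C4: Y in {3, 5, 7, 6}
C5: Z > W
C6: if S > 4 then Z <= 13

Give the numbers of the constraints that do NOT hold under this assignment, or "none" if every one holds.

The assignment fails constraints 2, 6.

C1: Y + Z = 6 + 15 = 21; 21 ≥ 19  holds
C2: Z = 15 is outside [8, 13]  fails
C3: Y + U = 25; 25 mod 7 = 4  holds
C4: Y = 6 is in {3, 5, 7, 6}  holds
C5: Z = 15, W = 3; 15 > 3  holds
C6: S = 7 > 4, so we need Z ≤ 13; but Z = 15 > 13  fails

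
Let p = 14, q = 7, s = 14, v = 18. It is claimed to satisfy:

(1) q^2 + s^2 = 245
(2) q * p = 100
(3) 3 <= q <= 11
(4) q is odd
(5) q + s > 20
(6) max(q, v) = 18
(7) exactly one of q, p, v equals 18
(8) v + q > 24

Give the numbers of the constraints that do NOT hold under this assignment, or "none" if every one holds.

(1) q^2 + s^2 = 7^2 + 14^2 = 49 + 196 = 245 — satisfied.
(2) q * p = 7 * 14 = 98, not 100 — violated.
(3) q = 7 lies in [3, 11] — satisfied.
(4) q = 7 is odd — satisfied.
(5) q + s = 7 + 14 = 21; 21 > 20 — satisfied.
(6) max(7, 18) = 18 — satisfied.
(7) q=7, p=14, v=18; 1 of them equals 18 — satisfied.
(8) v + q = 18 + 7 = 25; 25 > 24 — satisfied.

The assignment fails constraint 2.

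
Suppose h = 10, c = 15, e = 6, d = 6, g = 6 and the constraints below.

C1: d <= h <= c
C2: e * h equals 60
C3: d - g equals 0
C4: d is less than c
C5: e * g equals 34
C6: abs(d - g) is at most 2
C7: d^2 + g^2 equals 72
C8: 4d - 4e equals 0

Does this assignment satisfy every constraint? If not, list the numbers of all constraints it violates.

The assignment fails constraint 5.

C1: values 6 <= 10 <= 15 — satisfied.
C2: e * h = 6 * 10 = 60 — satisfied.
C3: d - g = 6 - 6 = 0 — satisfied.
C4: d = 6, c = 15; 6 < 15 — satisfied.
C5: e * g = 6 * 6 = 36, not 34 — violated.
C6: abs(6 - 6) = 0; 0 ≤ 2 — satisfied.
C7: d^2 + g^2 = 6^2 + 6^2 = 36 + 36 = 72 — satisfied.
C8: 4d - 4e = 4(6) - 4(6) = 0 — satisfied.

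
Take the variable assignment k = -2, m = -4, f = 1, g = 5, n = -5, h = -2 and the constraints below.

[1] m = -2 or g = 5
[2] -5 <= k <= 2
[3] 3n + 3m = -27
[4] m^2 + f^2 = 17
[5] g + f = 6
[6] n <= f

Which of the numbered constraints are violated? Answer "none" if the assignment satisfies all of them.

No violations.

[1] m = -4 ≠ -2, but g = 5 = 5 (second disjunct) — OK.
[2] k = -2 lies in [-5, 2] — OK.
[3] 3n + 3m = 3(-5) + 3(-4) = -27 — OK.
[4] m^2 + f^2 = (-4)^2 + 1^2 = 16 + 1 = 17 — OK.
[5] g + f = 5 + 1 = 6 — OK.
[6] n = -5, f = 1; -5 ≤ 1 — OK.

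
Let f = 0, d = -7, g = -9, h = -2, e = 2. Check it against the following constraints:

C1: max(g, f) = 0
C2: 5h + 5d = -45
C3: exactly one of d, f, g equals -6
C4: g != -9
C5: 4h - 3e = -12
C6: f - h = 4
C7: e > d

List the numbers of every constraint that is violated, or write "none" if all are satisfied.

Violated: 3, 4, 5, and 6.

C1: max(-9, 0) = 0 — satisfied.
C2: 5h + 5d = 5(-2) + 5(-7) = -45 — satisfied.
C3: d=-7, f=0, g=-9; 0 of them equal -6, not exactly one — violated.
C4: g = -9, but -9 is required to differ — violated.
C5: 4h - 3e = 4(-2) - 3(2) = -14, not -12 — violated.
C6: f - h = 0 - (-2) = 2, not 4 — violated.
C7: e = 2, d = -7; 2 > -7 — satisfied.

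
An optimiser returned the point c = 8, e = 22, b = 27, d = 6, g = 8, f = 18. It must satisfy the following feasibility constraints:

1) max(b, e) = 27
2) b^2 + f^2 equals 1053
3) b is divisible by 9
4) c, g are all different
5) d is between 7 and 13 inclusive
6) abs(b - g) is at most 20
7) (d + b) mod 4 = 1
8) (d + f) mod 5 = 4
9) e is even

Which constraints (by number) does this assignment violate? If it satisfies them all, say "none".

1) max(27, 22) = 27  holds
2) b^2 + f^2 = 27^2 + 18^2 = 729 + 324 = 1053  holds
3) 27 / 9 = 3, so 9 divides 27  holds
4) c = g = 8, not all different  fails
5) d = 6 is outside [7, 13]  fails
6) abs(27 - 8) = 19; 19 ≤ 20  holds
7) d + b = 33; 33 mod 4 = 1  holds
8) d + f = 24; 24 mod 5 = 4  holds
9) e = 22 is even  holds

No — constraints 4 and 5 are not satisfied.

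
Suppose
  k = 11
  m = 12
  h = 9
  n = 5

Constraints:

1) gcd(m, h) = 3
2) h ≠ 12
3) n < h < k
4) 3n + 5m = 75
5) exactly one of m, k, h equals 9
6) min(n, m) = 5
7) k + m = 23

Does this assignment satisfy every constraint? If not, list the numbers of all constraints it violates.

None — every constraint holds.

1) gcd(12, 9) = 3 — OK.
2) h = 9, and 9 ≠ 12 — OK.
3) values 5 < 9 < 11 — OK.
4) 3n + 5m = 3(5) + 5(12) = 75 — OK.
5) m=12, k=11, h=9; 1 of them equals 9 — OK.
6) min(5, 12) = 5 — OK.
7) k + m = 11 + 12 = 23 — OK.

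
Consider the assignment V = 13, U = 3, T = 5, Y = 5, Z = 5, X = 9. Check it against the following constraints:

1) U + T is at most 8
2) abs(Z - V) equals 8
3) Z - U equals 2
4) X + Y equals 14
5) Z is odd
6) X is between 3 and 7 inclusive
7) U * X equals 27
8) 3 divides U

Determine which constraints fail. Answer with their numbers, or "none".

1) U + T = 3 + 5 = 8; 8 ≤ 8  holds
2) abs(5 - 13) = 8  holds
3) Z - U = 5 - 3 = 2  holds
4) X + Y = 9 + 5 = 14  holds
5) Z = 5 is odd  holds
6) X = 9 is outside [3, 7]  fails
7) U * X = 3 * 9 = 27  holds
8) 3 / 3 = 1, so 3 divides 3  holds

No — constraint 6 is not satisfied.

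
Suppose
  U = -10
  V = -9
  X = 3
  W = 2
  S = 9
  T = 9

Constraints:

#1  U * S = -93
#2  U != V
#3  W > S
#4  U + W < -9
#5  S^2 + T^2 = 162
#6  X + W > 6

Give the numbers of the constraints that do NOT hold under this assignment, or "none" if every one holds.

#1 U * S = -10 * 9 = -90, not -93  false
#2 U = -10, V = -9; distinct  true
#3 W = 2, S = 9; 2 ≤ 9 (want >)  false
#4 U + W = -10 + 2 = -8; -8 ≥ -9, bound -9 not met  false
#5 S^2 + T^2 = 9^2 + 9^2 = 81 + 81 = 162  true
#6 X + W = 3 + 2 = 5; 5 ≤ 6, bound 6 not met  false

The assignment fails constraints 1, 3, 4, and 6.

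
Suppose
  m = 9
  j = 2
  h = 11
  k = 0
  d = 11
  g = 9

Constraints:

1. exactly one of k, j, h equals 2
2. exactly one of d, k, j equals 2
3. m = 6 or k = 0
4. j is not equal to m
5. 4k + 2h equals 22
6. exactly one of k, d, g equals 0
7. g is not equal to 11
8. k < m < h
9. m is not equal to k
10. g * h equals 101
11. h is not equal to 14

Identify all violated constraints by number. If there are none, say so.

1. k=0, j=2, h=11; 1 of them equals 2  ✓
2. d=11, k=0, j=2; 1 of them equals 2  ✓
3. m = 9 ≠ 6, but k = 0 = 0 (second disjunct)  ✓
4. j = 2, m = 9; distinct  ✓
5. 4k + 2h = 4(0) + 2(11) = 22  ✓
6. k=0, d=11, g=9; 1 of them equals 0  ✓
7. g = 9, and 9 ≠ 11  ✓
8. values 0 < 9 < 11  ✓
9. m = 9, k = 0; distinct  ✓
10. g * h = 9 * 11 = 99, not 101  ✗
11. h = 11, and 11 ≠ 14  ✓

Constraint 10 does not hold.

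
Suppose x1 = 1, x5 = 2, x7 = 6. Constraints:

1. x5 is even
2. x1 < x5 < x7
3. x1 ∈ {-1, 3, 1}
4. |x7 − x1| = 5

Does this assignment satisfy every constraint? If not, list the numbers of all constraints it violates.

1. x5 = 2 is even — holds.
2. values 1 < 2 < 6 — holds.
3. x1 = 1 is in {-1, 3, 1} — holds.
4. |6 − 1| = 5 — holds.

Yes — all constraints hold.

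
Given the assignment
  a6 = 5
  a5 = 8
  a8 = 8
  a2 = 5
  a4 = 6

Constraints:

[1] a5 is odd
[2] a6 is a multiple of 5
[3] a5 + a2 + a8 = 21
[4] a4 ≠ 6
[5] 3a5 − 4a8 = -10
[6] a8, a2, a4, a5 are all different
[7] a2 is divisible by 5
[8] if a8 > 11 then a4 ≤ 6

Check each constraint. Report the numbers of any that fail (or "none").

[1] a5 = 8 is even  fails
[2] 5 / 5 = 1, so 5 divides 5  holds
[3] a5 + a2 + a8 = 8 + 5 + 8 = 21  holds
[4] a4 = 6, but 6 is required to differ  fails
[5] 3a5 − 4a8 = 3(8) − 4(8) = -8, not -10  fails
[6] a8 = a5 = 8, not all different  fails
[7] 5 / 5 = 1, so 5 divides 5  holds
[8] a8 = 8, not > 11; antecedent false, conditional vacuously true  holds

Violated: 1, 4, 5, 6.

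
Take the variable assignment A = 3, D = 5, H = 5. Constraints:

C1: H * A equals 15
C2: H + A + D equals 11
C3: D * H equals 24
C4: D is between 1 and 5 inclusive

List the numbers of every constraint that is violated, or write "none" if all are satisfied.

C1: H * A = 5 * 3 = 15 — holds.
C2: H + A + D = 5 + 3 + 5 = 13, not 11 — fails.
C3: D * H = 5 * 5 = 25, not 24 — fails.
C4: D = 5 lies in [1, 5] — holds.

No — constraints 2 and 3 are not satisfied.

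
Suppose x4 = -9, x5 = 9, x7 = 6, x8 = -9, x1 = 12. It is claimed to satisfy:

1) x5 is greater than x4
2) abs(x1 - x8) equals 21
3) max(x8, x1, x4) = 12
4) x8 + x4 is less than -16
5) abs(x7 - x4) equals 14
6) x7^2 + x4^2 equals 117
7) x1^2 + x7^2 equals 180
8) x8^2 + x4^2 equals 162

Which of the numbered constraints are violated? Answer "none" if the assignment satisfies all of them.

The assignment fails constraint 5.

1) x5 = 9, x4 = -9; 9 > -9  ✓
2) abs(12 - (-9)) = 21  ✓
3) max(-9, 12, -9) = 12  ✓
4) x8 + x4 = -9 + (-9) = -18; -18 < -16  ✓
5) abs(6 - (-9)) = 15, not 14  ✗
6) x7^2 + x4^2 = 6^2 + (-9)^2 = 36 + 81 = 117  ✓
7) x1^2 + x7^2 = 12^2 + 6^2 = 144 + 36 = 180  ✓
8) x8^2 + x4^2 = (-9)^2 + (-9)^2 = 81 + 81 = 162  ✓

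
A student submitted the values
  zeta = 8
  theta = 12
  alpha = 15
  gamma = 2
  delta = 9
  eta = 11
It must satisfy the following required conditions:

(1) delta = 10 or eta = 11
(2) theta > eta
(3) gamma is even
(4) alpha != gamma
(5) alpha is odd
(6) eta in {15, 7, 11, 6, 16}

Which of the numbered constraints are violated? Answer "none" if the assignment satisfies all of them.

(1) delta = 9 ≠ 10, but eta = 11 = 11 (second disjunct)  ✔
(2) theta = 12, eta = 11; 12 > 11  ✔
(3) gamma = 2 is even  ✔
(4) alpha = 15, gamma = 2; distinct  ✔
(5) alpha = 15 is odd  ✔
(6) eta = 11 is in {15, 7, 11, 6, 16}  ✔

None — every constraint holds.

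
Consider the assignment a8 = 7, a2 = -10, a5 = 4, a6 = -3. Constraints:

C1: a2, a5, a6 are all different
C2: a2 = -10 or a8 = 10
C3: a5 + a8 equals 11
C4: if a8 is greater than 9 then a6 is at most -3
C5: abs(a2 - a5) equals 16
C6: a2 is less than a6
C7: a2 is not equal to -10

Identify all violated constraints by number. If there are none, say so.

C1: values -10, 4, -3 are pairwise distinct — holds.
C2: a2 = -10 = -10 (first disjunct) — holds.
C3: a5 + a8 = 4 + 7 = 11 — holds.
C4: a8 = 7, not > 9; antecedent false, conditional vacuously true — holds.
C5: abs(-10 - 4) = 14, not 16 — does not hold.
C6: a2 = -10, a6 = -3; -10 < -3 — holds.
C7: a2 = -10, but -10 is required to differ — does not hold.

Constraints 5 and 7 do not hold.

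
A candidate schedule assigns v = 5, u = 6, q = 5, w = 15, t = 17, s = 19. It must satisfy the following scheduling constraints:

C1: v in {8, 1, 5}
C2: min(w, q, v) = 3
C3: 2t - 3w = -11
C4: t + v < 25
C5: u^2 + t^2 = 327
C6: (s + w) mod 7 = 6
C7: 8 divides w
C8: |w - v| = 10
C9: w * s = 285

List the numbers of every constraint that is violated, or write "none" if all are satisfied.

C1: v = 5 is in {8, 1, 5}  true
C2: min(15, 5, 5) = 5, not 3  false
C3: 2t - 3w = 2(17) - 3(15) = -11  true
C4: t + v = 17 + 5 = 22; 22 < 25  true
C5: u^2 + t^2 = 6^2 + 17^2 = 36 + 289 = 325, not 327  false
C6: s + w = 34; 34 mod 7 = 6  true
C7: 15 = 8*1 + 7, so 8 does not divide 15  false
C8: |15 - 5| = 10  true
C9: w * s = 15 * 19 = 285  true

The assignment fails constraints 2, 5, and 7.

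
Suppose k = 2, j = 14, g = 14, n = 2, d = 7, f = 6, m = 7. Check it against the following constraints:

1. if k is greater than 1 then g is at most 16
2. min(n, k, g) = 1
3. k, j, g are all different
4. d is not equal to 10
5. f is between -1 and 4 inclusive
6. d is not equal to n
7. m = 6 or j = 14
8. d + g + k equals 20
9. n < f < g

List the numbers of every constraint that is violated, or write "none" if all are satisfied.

1. k = 2 > 1, so we need g ≤ 16; g = 14 ≤ 16  holds
2. min(2, 2, 14) = 2, not 1  fails
3. j = g = 14, not all different  fails
4. d = 7, and 7 ≠ 10  holds
5. f = 6 is outside [-1, 4]  fails
6. d = 7, n = 2; distinct  holds
7. m = 7 ≠ 6, but j = 14 = 14 (second disjunct)  holds
8. d + g + k = 7 + 14 + 2 = 23, not 20  fails
9. values 2 < 6 < 14  holds

The assignment fails constraints 2, 3, 5, and 8.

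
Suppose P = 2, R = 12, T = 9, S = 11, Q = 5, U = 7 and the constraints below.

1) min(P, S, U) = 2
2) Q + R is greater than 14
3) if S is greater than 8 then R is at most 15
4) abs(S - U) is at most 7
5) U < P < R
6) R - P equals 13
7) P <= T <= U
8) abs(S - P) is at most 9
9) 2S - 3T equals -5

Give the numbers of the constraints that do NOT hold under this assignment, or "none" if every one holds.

1) min(2, 11, 7) = 2 — holds.
2) Q + R = 5 + 12 = 17; 17 > 14 — holds.
3) S = 11 > 8, so we need R ≤ 15; R = 12 ≤ 15 — holds.
4) abs(11 - 7) = 4; 4 ≤ 7 — holds.
5) values 7, 2, 12; U = 7 is not < P = 2 — does not hold.
6) R - P = 12 - 2 = 10, not 13 — does not hold.
7) values 2, 9, 7; T = 9 is not <= U = 7 — does not hold.
8) abs(11 - 2) = 9; 9 ≤ 9 — holds.
9) 2S - 3T = 2(11) - 3(9) = -5 — holds.

Constraints 5, 6, 7 do not hold.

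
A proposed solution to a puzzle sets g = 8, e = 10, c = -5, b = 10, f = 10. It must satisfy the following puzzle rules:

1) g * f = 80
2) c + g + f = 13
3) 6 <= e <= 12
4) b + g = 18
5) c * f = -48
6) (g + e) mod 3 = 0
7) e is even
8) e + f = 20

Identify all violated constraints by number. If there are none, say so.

Violated: 5.

1) g * f = 8 * 10 = 80 — OK.
2) c + g + f = -5 + 8 + 10 = 13 — OK.
3) e = 10 lies in [6, 12] — OK.
4) b + g = 10 + 8 = 18 — OK.
5) c * f = -5 * 10 = -50, not -48 — violated.
6) g + e = 18; 18 mod 3 = 0 — OK.
7) e = 10 is even — OK.
8) e + f = 10 + 10 = 20 — OK.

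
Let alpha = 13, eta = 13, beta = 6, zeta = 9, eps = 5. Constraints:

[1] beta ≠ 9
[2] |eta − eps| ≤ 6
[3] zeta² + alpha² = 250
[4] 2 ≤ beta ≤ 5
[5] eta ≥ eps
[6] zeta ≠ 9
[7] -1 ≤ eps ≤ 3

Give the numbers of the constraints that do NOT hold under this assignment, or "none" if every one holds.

[1] beta = 6, and 6 ≠ 9 — OK.
[2] |13 − 5| = 8; 8 > 6, exceeds bound 6 — violated.
[3] zeta² + alpha² = 9² + 13² = 81 + 169 = 250 — OK.
[4] beta = 6 is outside [2, 5] — violated.
[5] eta = 13, eps = 5; 13 ≥ 5 — OK.
[6] zeta = 9, but 9 is required to differ — violated.
[7] eps = 5 is outside [-1, 3] — violated.

Constraints 2, 4, 6, and 7 do not hold.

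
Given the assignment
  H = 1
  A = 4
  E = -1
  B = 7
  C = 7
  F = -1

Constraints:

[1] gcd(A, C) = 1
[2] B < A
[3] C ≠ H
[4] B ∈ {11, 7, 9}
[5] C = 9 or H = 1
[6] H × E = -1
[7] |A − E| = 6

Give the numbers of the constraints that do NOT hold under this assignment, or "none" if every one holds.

[1] gcd(4, 7) = 1 — holds.
[2] B = 7, A = 4; 7 ≥ 4 (want <) — does not hold.
[3] C = 7, H = 1; distinct — holds.
[4] B = 7 is in {11, 7, 9} — holds.
[5] C = 7 ≠ 9, but H = 1 = 1 (second disjunct) — holds.
[6] H × E = 1 × (-1) = -1 — holds.
[7] |4 − (-1)| = 5, not 6 — does not hold.

No — constraints 2 and 7 are not satisfied.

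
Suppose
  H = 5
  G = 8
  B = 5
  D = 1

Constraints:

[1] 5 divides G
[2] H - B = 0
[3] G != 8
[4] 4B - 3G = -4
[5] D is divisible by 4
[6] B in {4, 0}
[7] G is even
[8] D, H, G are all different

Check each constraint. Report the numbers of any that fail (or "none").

Constraints 1, 3, 5, and 6 do not hold.

[1] 8 = 5*1 + 3, so 5 does not divide 8 — violated.
[2] H - B = 5 - 5 = 0 — satisfied.
[3] G = 8, but 8 is required to differ — violated.
[4] 4B - 3G = 4(5) - 3(8) = -4 — satisfied.
[5] 1 = 4*0 + 1, so 4 does not divide 1 — violated.
[6] B = 5 is not in {4, 0} — violated.
[7] G = 8 is even — satisfied.
[8] values 1, 5, 8 are pairwise distinct — satisfied.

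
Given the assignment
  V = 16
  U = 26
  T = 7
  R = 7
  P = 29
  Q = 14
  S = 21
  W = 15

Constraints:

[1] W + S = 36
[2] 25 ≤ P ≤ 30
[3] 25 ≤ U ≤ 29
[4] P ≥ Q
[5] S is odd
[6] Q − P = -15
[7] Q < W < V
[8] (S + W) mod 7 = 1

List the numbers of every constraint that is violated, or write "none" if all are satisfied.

Yes — all constraints hold.

[1] W + S = 15 + 21 = 36 — OK.
[2] P = 29 lies in [25, 30] — OK.
[3] U = 26 lies in [25, 29] — OK.
[4] P = 29, Q = 14; 29 ≥ 14 — OK.
[5] S = 21 is odd — OK.
[6] Q − P = 14 − 29 = -15 — OK.
[7] values 14 < 15 < 16 — OK.
[8] S + W = 36; 36 mod 7 = 1 — OK.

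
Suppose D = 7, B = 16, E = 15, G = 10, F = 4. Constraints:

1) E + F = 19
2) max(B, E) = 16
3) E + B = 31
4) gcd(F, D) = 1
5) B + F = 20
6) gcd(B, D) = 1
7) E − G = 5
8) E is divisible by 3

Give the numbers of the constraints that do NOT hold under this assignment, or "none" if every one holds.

1) E + F = 15 + 4 = 19 — satisfied.
2) max(16, 15) = 16 — satisfied.
3) E + B = 15 + 16 = 31 — satisfied.
4) gcd(4, 7) = 1 — satisfied.
5) B + F = 16 + 4 = 20 — satisfied.
6) gcd(16, 7) = 1 — satisfied.
7) E − G = 15 − 10 = 5 — satisfied.
8) 15 / 3 = 5, so 3 divides 15 — satisfied.

Yes — all constraints hold.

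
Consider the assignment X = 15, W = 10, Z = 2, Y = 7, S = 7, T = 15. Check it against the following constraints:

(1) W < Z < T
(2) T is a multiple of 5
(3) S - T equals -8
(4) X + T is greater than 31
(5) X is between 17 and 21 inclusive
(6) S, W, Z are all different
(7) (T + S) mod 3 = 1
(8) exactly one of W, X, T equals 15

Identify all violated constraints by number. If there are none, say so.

(1) values 10, 2, 15; W = 10 is not < Z = 2  ✘
(2) 15 / 5 = 3, so 5 divides 15  ✔
(3) S - T = 7 - 15 = -8  ✔
(4) X + T = 15 + 15 = 30; 30 ≤ 31, bound 31 not met  ✘
(5) X = 15 is outside [17, 21]  ✘
(6) values 7, 10, 2 are pairwise distinct  ✔
(7) T + S = 22; 22 mod 3 = 1  ✔
(8) W=10, X=15, T=15; 2 of them equal 15, not exactly one  ✘

Constraints 1, 4, 5, and 8 do not hold.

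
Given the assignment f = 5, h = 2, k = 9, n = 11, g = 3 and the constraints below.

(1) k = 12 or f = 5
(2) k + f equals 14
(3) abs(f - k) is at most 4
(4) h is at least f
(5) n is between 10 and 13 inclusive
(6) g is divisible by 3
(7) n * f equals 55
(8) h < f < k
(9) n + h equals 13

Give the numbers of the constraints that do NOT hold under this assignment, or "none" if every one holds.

Constraint 4 does not hold.

(1) k = 9 ≠ 12, but f = 5 = 5 (second disjunct)  ✔
(2) k + f = 9 + 5 = 14  ✔
(3) abs(5 - 9) = 4; 4 ≤ 4  ✔
(4) h = 2, f = 5; 2 < 5 (want ≥)  ✘
(5) n = 11 lies in [10, 13]  ✔
(6) 3 / 3 = 1, so 3 divides 3  ✔
(7) n * f = 11 * 5 = 55  ✔
(8) values 2 < 5 < 9  ✔
(9) n + h = 11 + 2 = 13  ✔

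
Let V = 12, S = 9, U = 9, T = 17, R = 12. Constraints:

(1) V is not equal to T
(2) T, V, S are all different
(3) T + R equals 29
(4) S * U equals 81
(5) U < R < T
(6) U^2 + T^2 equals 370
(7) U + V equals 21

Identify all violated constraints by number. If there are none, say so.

(1) V = 12, T = 17; distinct  yes
(2) values 17, 12, 9 are pairwise distinct  yes
(3) T + R = 17 + 12 = 29  yes
(4) S * U = 9 * 9 = 81  yes
(5) values 9 < 12 < 17  yes
(6) U^2 + T^2 = 9^2 + 17^2 = 81 + 289 = 370  yes
(7) U + V = 9 + 12 = 21  yes

Yes — all constraints hold.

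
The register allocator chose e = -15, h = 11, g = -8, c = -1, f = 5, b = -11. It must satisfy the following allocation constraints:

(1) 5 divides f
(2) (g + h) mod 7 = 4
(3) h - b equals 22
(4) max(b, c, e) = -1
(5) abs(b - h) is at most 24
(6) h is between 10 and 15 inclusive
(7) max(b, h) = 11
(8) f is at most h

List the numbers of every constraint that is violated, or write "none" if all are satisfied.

(1) 5 / 5 = 1, so 5 divides 5  ✔
(2) g + h = 3; 3 mod 7 = 3, not 4  ✘
(3) h - b = 11 - (-11) = 22  ✔
(4) max(-11, -1, -15) = -1  ✔
(5) abs(-11 - 11) = 22; 22 ≤ 24  ✔
(6) h = 11 lies in [10, 15]  ✔
(7) max(-11, 11) = 11  ✔
(8) f = 5, h = 11; 5 ≤ 11  ✔

Constraint 2 does not hold.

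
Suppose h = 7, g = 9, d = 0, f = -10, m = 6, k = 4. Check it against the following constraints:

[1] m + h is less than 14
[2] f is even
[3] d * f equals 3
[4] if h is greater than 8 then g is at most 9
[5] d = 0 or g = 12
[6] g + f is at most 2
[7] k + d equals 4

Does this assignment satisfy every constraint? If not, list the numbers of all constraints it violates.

Violated: 3.

[1] m + h = 6 + 7 = 13; 13 < 14 — holds.
[2] f = -10 is even — holds.
[3] d * f = 0 * (-10) = 0, not 3 — does not hold.
[4] h = 7, not > 8; antecedent false, conditional vacuously true — holds.
[5] d = 0 = 0 (first disjunct) — holds.
[6] g + f = 9 + (-10) = -1; -1 ≤ 2 — holds.
[7] k + d = 4 + 0 = 4 — holds.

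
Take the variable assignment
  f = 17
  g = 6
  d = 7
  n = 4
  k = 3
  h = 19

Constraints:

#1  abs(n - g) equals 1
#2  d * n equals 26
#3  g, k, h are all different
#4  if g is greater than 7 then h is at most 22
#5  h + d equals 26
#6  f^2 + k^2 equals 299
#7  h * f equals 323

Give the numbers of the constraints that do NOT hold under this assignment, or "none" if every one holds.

#1 abs(4 - 6) = 2, not 1 — fails.
#2 d * n = 7 * 4 = 28, not 26 — fails.
#3 values 6, 3, 19 are pairwise distinct — holds.
#4 g = 6, not > 7; antecedent false, conditional vacuously true — holds.
#5 h + d = 19 + 7 = 26 — holds.
#6 f^2 + k^2 = 17^2 + 3^2 = 289 + 9 = 298, not 299 — fails.
#7 h * f = 19 * 17 = 323 — holds.

Constraints 1, 2, 6 do not hold.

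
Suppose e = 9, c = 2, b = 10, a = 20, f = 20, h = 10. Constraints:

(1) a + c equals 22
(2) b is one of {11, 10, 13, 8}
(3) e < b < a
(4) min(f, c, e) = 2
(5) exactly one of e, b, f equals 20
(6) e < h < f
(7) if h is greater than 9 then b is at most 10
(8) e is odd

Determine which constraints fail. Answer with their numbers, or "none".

No violations.

(1) a + c = 20 + 2 = 22  OK
(2) b = 10 is in {11, 10, 13, 8}  OK
(3) values 9 < 10 < 20  OK
(4) min(20, 2, 9) = 2  OK
(5) e=9, b=10, f=20; 1 of them equals 20  OK
(6) values 9 < 10 < 20  OK
(7) h = 10 > 9, so we need b ≤ 10; b = 10 ≤ 10  OK
(8) e = 9 is odd  OK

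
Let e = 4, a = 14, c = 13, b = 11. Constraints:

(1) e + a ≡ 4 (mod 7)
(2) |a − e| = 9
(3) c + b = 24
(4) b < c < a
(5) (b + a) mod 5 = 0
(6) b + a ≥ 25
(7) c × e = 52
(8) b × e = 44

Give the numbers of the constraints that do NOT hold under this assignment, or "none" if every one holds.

(1) e + a = 18; 18 mod 7 = 4 — holds.
(2) |14 − 4| = 10, not 9 — fails.
(3) c + b = 13 + 11 = 24 — holds.
(4) values 11 < 13 < 14 — holds.
(5) b + a = 25; 25 mod 5 = 0 — holds.
(6) b + a = 11 + 14 = 25; 25 ≥ 25 — holds.
(7) c × e = 13 × 4 = 52 — holds.
(8) b × e = 11 × 4 = 44 — holds.

No — constraint 2 is not satisfied.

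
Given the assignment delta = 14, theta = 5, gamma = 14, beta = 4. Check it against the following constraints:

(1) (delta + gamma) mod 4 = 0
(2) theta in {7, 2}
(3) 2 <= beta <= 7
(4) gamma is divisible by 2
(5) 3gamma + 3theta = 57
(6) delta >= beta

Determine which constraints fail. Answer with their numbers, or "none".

Constraint 2 is violated.

(1) delta + gamma = 28; 28 mod 4 = 0 — satisfied.
(2) theta = 5 is not in {7, 2} — violated.
(3) beta = 4 lies in [2, 7] — satisfied.
(4) 14 / 2 = 7, so 2 divides 14 — satisfied.
(5) 3gamma + 3theta = 3(14) + 3(5) = 57 — satisfied.
(6) delta = 14, beta = 4; 14 ≥ 4 — satisfied.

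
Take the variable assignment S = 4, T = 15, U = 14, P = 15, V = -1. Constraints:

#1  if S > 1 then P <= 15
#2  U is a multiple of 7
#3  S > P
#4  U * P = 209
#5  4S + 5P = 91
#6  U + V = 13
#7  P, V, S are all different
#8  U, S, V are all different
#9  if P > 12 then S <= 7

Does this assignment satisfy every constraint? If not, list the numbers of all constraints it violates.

The assignment fails constraints 3 and 4.

#1 S = 4 > 1, so we need P ≤ 15; P = 15 ≤ 15 — satisfied.
#2 14 / 7 = 2, so 7 divides 14 — satisfied.
#3 S = 4, P = 15; 4 ≤ 15 (want >) — violated.
#4 U * P = 14 * 15 = 210, not 209 — violated.
#5 4S + 5P = 4(4) + 5(15) = 91 — satisfied.
#6 U + V = 14 + (-1) = 13 — satisfied.
#7 values 15, -1, 4 are pairwise distinct — satisfied.
#8 values 14, 4, -1 are pairwise distinct — satisfied.
#9 P = 15 > 12, so we need S ≤ 7; S = 4 ≤ 7 — satisfied.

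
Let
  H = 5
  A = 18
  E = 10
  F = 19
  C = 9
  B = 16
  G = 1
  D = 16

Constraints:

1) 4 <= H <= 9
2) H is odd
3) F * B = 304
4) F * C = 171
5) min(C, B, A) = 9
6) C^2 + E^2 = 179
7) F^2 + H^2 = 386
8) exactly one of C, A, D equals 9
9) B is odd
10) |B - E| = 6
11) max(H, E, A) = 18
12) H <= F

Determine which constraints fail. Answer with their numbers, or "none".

1) H = 5 lies in [4, 9]  true
2) H = 5 is odd  true
3) F * B = 19 * 16 = 304  true
4) F * C = 19 * 9 = 171  true
5) min(9, 16, 18) = 9  true
6) C^2 + E^2 = 9^2 + 10^2 = 81 + 100 = 181, not 179  false
7) F^2 + H^2 = 19^2 + 5^2 = 361 + 25 = 386  true
8) C=9, A=18, D=16; 1 of them equals 9  true
9) B = 16 is even  false
10) |16 - 10| = 6  true
11) max(5, 10, 18) = 18  true
12) H = 5, F = 19; 5 ≤ 19  true

The assignment fails constraints 6 and 9.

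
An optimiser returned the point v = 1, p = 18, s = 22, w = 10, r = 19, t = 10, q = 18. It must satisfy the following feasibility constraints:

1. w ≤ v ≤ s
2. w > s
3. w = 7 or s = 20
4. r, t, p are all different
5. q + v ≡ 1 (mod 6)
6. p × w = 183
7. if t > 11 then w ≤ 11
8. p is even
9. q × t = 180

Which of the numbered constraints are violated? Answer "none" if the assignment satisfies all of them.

1. values 10, 1, 22; w = 10 is not ≤ v = 1 — violated.
2. w = 10, s = 22; 10 ≤ 22 (want >) — violated.
3. w = 10 ≠ 7 and s = 22 ≠ 20; both disjuncts false — violated.
4. values 19, 10, 18 are pairwise distinct — OK.
5. q + v = 19; 19 mod 6 = 1 — OK.
6. p × w = 18 × 10 = 180, not 183 — violated.
7. t = 10, not > 11; antecedent false, conditional vacuously true — OK.
8. p = 18 is even — OK.
9. q × t = 18 × 10 = 180 — OK.

Constraints 1, 2, 3, and 6 are violated.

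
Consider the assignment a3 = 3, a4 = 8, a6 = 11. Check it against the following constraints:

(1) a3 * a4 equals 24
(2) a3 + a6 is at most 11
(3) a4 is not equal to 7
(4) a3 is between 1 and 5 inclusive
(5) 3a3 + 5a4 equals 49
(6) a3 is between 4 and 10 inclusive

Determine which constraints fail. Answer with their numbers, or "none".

(1) a3 * a4 = 3 * 8 = 24  ✓
(2) a3 + a6 = 3 + 11 = 14; 14 > 11, bound 11 not met  ✗
(3) a4 = 8, and 8 ≠ 7  ✓
(4) a3 = 3 lies in [1, 5]  ✓
(5) 3a3 + 5a4 = 3(3) + 5(8) = 49  ✓
(6) a3 = 3 is outside [4, 10]  ✗

No — constraints 2 and 6 are not satisfied.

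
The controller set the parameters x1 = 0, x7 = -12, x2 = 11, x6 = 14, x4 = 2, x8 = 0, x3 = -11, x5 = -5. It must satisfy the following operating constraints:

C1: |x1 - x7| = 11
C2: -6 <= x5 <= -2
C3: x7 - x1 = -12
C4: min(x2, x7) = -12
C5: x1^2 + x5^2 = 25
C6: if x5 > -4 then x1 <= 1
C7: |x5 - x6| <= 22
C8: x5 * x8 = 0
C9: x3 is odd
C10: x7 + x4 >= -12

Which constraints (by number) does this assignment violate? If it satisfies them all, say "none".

C1: |0 - (-12)| = 12, not 11 — does not hold.
C2: x5 = -5 lies in [-6, -2] — holds.
C3: x7 - x1 = -12 - 0 = -12 — holds.
C4: min(11, -12) = -12 — holds.
C5: x1^2 + x5^2 = 0^2 + (-5)^2 = 0 + 25 = 25 — holds.
C6: x5 = -5, not > -4; antecedent false, conditional vacuously true — holds.
C7: |-5 - 14| = 19; 19 ≤ 22 — holds.
C8: x5 * x8 = -5 * 0 = 0 — holds.
C9: x3 = -11 is odd — holds.
C10: x7 + x4 = -12 + 2 = -10; -10 ≥ -12 — holds.

No — constraint 1 is not satisfied.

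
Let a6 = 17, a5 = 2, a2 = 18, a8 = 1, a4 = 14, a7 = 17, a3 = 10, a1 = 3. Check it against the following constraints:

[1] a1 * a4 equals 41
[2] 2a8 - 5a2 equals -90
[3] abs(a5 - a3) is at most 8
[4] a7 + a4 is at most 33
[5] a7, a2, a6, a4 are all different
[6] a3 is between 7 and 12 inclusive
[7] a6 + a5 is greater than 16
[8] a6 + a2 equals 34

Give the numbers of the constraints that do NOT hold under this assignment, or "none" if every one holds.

[1] a1 * a4 = 3 * 14 = 42, not 41  FAIL
[2] 2a8 - 5a2 = 2(1) - 5(18) = -88, not -90  FAIL
[3] abs(2 - 10) = 8; 8 ≤ 8  OK
[4] a7 + a4 = 17 + 14 = 31; 31 ≤ 33  OK
[5] a7 = a6 = 17, not all different  FAIL
[6] a3 = 10 lies in [7, 12]  OK
[7] a6 + a5 = 17 + 2 = 19; 19 > 16  OK
[8] a6 + a2 = 17 + 18 = 35, not 34  FAIL

No — constraints 1, 2, 5, 8 are not satisfied.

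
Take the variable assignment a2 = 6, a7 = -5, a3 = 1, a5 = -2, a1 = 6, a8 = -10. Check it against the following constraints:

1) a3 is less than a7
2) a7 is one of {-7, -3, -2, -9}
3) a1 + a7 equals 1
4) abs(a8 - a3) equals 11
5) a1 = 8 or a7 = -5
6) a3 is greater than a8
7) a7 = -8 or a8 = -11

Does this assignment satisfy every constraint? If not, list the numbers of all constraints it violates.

Constraints 1, 2, and 7 are violated.

1) a3 = 1, a7 = -5; 1 ≥ -5 (want <) — violated.
2) a7 = -5 is not in {-7, -3, -2, -9} — violated.
3) a1 + a7 = 6 + (-5) = 1 — OK.
4) abs(-10 - 1) = 11 — OK.
5) a1 = 6 ≠ 8, but a7 = -5 = -5 (second disjunct) — OK.
6) a3 = 1, a8 = -10; 1 > -10 — OK.
7) a7 = -5 ≠ -8 and a8 = -10 ≠ -11; both disjuncts false — violated.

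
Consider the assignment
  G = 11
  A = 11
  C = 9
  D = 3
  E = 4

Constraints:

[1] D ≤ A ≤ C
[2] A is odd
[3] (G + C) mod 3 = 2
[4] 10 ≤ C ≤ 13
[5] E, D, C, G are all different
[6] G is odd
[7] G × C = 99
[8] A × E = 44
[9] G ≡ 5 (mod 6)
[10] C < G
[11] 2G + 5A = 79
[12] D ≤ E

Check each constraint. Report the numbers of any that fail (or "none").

[1] values 3, 11, 9; A = 11 is not ≤ C = 9 — does not hold.
[2] A = 11 is odd — holds.
[3] G + C = 20; 20 mod 3 = 2 — holds.
[4] C = 9 is outside [10, 13] — does not hold.
[5] values 4, 3, 9, 11 are pairwise distinct — holds.
[6] G = 11 is odd — holds.
[7] G × C = 11 × 9 = 99 — holds.
[8] A × E = 11 × 4 = 44 — holds.
[9] 11 mod 6 = 5 — holds.
[10] C = 9, G = 11; 9 < 11 — holds.
[11] 2G + 5A = 2(11) + 5(11) = 77, not 79 — does not hold.
[12] D = 3, E = 4; 3 ≤ 4 — holds.

No — constraints 1, 4, 11 are not satisfied.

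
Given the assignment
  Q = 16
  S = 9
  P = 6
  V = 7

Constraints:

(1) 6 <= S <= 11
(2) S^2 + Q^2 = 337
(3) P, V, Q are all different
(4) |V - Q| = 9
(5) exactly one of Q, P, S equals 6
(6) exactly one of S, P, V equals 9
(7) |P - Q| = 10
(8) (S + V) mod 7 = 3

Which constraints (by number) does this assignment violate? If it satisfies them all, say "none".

(1) S = 9 lies in [6, 11] — holds.
(2) S^2 + Q^2 = 9^2 + 16^2 = 81 + 256 = 337 — holds.
(3) values 6, 7, 16 are pairwise distinct — holds.
(4) |7 - 16| = 9 — holds.
(5) Q=16, P=6, S=9; 1 of them equals 6 — holds.
(6) S=9, P=6, V=7; 1 of them equals 9 — holds.
(7) |6 - 16| = 10 — holds.
(8) S + V = 16; 16 mod 7 = 2, not 3 — does not hold.

Constraint 8 does not hold.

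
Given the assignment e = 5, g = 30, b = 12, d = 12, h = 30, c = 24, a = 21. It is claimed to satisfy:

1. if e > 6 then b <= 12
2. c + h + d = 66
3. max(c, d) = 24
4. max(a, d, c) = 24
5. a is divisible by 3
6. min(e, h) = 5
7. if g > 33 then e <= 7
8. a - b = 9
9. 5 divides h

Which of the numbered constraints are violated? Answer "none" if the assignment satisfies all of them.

The assignment satisfies every constraint.

1. e = 5, not > 6; antecedent false, conditional vacuously true  ✔
2. c + h + d = 24 + 30 + 12 = 66  ✔
3. max(24, 12) = 24  ✔
4. max(21, 12, 24) = 24  ✔
5. 21 / 3 = 7, so 3 divides 21  ✔
6. min(5, 30) = 5  ✔
7. g = 30, not > 33; antecedent false, conditional vacuously true  ✔
8. a - b = 21 - 12 = 9  ✔
9. 30 / 5 = 6, so 5 divides 30  ✔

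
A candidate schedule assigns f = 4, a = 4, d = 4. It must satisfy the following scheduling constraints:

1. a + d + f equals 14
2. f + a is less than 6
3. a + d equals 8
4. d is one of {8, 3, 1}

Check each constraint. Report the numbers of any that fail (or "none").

The assignment fails constraints 1, 2, and 4.

1. a + d + f = 4 + 4 + 4 = 12, not 14 — does not hold.
2. f + a = 4 + 4 = 8; 8 ≥ 6, bound 6 not met — does not hold.
3. a + d = 4 + 4 = 8 — holds.
4. d = 4 is not in {8, 3, 1} — does not hold.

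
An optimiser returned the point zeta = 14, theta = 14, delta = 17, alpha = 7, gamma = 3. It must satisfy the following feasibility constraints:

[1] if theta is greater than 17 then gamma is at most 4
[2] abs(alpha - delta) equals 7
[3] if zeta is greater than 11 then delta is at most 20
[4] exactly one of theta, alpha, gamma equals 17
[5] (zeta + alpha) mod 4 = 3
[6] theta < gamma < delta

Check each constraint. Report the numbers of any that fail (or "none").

Constraints 2, 4, 5, and 6 are violated.

[1] theta = 14, not > 17; antecedent false, conditional vacuously true — holds.
[2] abs(7 - 17) = 10, not 7 — fails.
[3] zeta = 14 > 11, so we need delta ≤ 20; delta = 17 ≤ 20 — holds.
[4] theta=14, alpha=7, gamma=3; 0 of them equal 17, not exactly one — fails.
[5] zeta + alpha = 21; 21 mod 4 = 1, not 3 — fails.
[6] values 14, 3, 17; theta = 14 is not < gamma = 3 — fails.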